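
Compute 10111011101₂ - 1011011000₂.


Align and subtract column by column (LSB to MSB, borrowing when needed):
  10111011101
- 01011011000
  -----------
  col 0: (1 - 0 borrow-in) - 0 → 1 - 0 = 1, borrow out 0
  col 1: (0 - 0 borrow-in) - 0 → 0 - 0 = 0, borrow out 0
  col 2: (1 - 0 borrow-in) - 0 → 1 - 0 = 1, borrow out 0
  col 3: (1 - 0 borrow-in) - 1 → 1 - 1 = 0, borrow out 0
  col 4: (1 - 0 borrow-in) - 1 → 1 - 1 = 0, borrow out 0
  col 5: (0 - 0 borrow-in) - 0 → 0 - 0 = 0, borrow out 0
  col 6: (1 - 0 borrow-in) - 1 → 1 - 1 = 0, borrow out 0
  col 7: (1 - 0 borrow-in) - 1 → 1 - 1 = 0, borrow out 0
  col 8: (1 - 0 borrow-in) - 0 → 1 - 0 = 1, borrow out 0
  col 9: (0 - 0 borrow-in) - 1 → borrow from next column: (0+2) - 1 = 1, borrow out 1
  col 10: (1 - 1 borrow-in) - 0 → 0 - 0 = 0, borrow out 0
Reading bits MSB→LSB: 01100000101
Strip leading zeros: 1100000101
= 1100000101


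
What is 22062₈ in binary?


Each octal digit → 3 binary bits:
  2 = 010
  2 = 010
  0 = 000
  6 = 110
  2 = 010
Concatenate: 010 010 000 110 010
= 010010000110010


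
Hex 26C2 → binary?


Each hex digit → 4 binary bits:
  2 = 0010
  6 = 0110
  C = 1100
  2 = 0010
Concatenate: 0010 0110 1100 0010
= 0010011011000010


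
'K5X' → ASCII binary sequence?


String: 'K5X'  (3 characters)
Per-character ASCII lookup:
  'K': uppercase starts at 65: 'K' = 65 + 10 = 75 → 1001011
  '5': digits start at 48: '5' = 48 + 5 = 53 → 110101
  'X': uppercase starts at 65: 'X' = 65 + 23 = 88 → 1011000
= 1001011 110101 1011000


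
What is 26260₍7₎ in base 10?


Positional values (base 7):
  0 × 7^0 = 0 × 1 = 0
  6 × 7^1 = 6 × 7 = 42
  2 × 7^2 = 2 × 49 = 98
  6 × 7^3 = 6 × 343 = 2058
  2 × 7^4 = 2 × 2401 = 4802
Sum = 0 + 42 + 98 + 2058 + 4802
= 7000


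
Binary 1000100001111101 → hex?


Group into 4-bit nibbles: 1000100001111101
  1000 = 8
  1000 = 8
  0111 = 7
  1101 = D
= 0x887D


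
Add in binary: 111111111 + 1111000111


Align and add column by column (LSB to MSB, carry propagating):
  00111111111
+ 01111000111
  -----------
  col 0: 1 + 1 + 0 (carry in) = 2 → bit 0, carry out 1
  col 1: 1 + 1 + 1 (carry in) = 3 → bit 1, carry out 1
  col 2: 1 + 1 + 1 (carry in) = 3 → bit 1, carry out 1
  col 3: 1 + 0 + 1 (carry in) = 2 → bit 0, carry out 1
  col 4: 1 + 0 + 1 (carry in) = 2 → bit 0, carry out 1
  col 5: 1 + 0 + 1 (carry in) = 2 → bit 0, carry out 1
  col 6: 1 + 1 + 1 (carry in) = 3 → bit 1, carry out 1
  col 7: 1 + 1 + 1 (carry in) = 3 → bit 1, carry out 1
  col 8: 1 + 1 + 1 (carry in) = 3 → bit 1, carry out 1
  col 9: 0 + 1 + 1 (carry in) = 2 → bit 0, carry out 1
  col 10: 0 + 0 + 1 (carry in) = 1 → bit 1, carry out 0
Reading bits MSB→LSB: 10111000110
Strip leading zeros: 10111000110
= 10111000110


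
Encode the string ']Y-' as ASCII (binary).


String: ']Y-'  (3 characters)
Per-character ASCII lookup:
  ']': special character: ']' = 93 → 1011101
  'Y': uppercase starts at 65: 'Y' = 65 + 24 = 89 → 1011001
  '-': special character: '-' = 45 → 101101
= 1011101 1011001 101101


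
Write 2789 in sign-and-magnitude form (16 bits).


Sign bit: 0 (positive)
Magnitude: 2789 = 000101011100101
= 0000101011100101


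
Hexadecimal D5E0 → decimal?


Positional values:
Position 0: 0 × 16^0 = 0 × 1 = 0
Position 1: E × 16^1 = 14 × 16 = 224
Position 2: 5 × 16^2 = 5 × 256 = 1280
Position 3: D × 16^3 = 13 × 4096 = 53248
Sum = 0 + 224 + 1280 + 53248
= 54752


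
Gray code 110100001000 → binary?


Gray code: 110100001000
MSB stays the same: 1
Each subsequent bit = prev_binary XOR current_gray:
  B[1] = 1 XOR 1 = 0
  B[2] = 0 XOR 0 = 0
  B[3] = 0 XOR 1 = 1
  B[4] = 1 XOR 0 = 1
  B[5] = 1 XOR 0 = 1
  B[6] = 1 XOR 0 = 1
  B[7] = 1 XOR 0 = 1
  B[8] = 1 XOR 1 = 0
  B[9] = 0 XOR 0 = 0
  B[10] = 0 XOR 0 = 0
  B[11] = 0 XOR 0 = 0
= 100111110000 (2544 decimal)


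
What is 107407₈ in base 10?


Positional values:
Position 0: 7 × 8^0 = 7
Position 1: 0 × 8^1 = 0
Position 2: 4 × 8^2 = 256
Position 3: 7 × 8^3 = 3584
Position 4: 0 × 8^4 = 0
Position 5: 1 × 8^5 = 32768
Sum = 7 + 0 + 256 + 3584 + 0 + 32768
= 36615


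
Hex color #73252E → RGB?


Hex: #73252E
R = 73₁₆ = 115
G = 25₁₆ = 37
B = 2E₁₆ = 46
= RGB(115, 37, 46)


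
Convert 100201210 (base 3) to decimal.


Positional values (base 3):
  0 × 3^0 = 0 × 1 = 0
  1 × 3^1 = 1 × 3 = 3
  2 × 3^2 = 2 × 9 = 18
  1 × 3^3 = 1 × 27 = 27
  0 × 3^4 = 0 × 81 = 0
  2 × 3^5 = 2 × 243 = 486
  0 × 3^6 = 0 × 729 = 0
  0 × 3^7 = 0 × 2187 = 0
  1 × 3^8 = 1 × 6561 = 6561
Sum = 0 + 3 + 18 + 27 + 0 + 486 + 0 + 0 + 6561
= 7095


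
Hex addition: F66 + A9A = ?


Align and add column by column (LSB to MSB, each column mod 16 with carry):
  0F66
+ 0A9A
  ----
  col 0: 6(6) + A(10) + 0 (carry in) = 16 → 0(0), carry out 1
  col 1: 6(6) + 9(9) + 1 (carry in) = 16 → 0(0), carry out 1
  col 2: F(15) + A(10) + 1 (carry in) = 26 → A(10), carry out 1
  col 3: 0(0) + 0(0) + 1 (carry in) = 1 → 1(1), carry out 0
Reading digits MSB→LSB: 1A00
Strip leading zeros: 1A00
= 0x1A00


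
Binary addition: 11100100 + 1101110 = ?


Align and add column by column (LSB to MSB, carry propagating):
  011100100
+ 001101110
  ---------
  col 0: 0 + 0 + 0 (carry in) = 0 → bit 0, carry out 0
  col 1: 0 + 1 + 0 (carry in) = 1 → bit 1, carry out 0
  col 2: 1 + 1 + 0 (carry in) = 2 → bit 0, carry out 1
  col 3: 0 + 1 + 1 (carry in) = 2 → bit 0, carry out 1
  col 4: 0 + 0 + 1 (carry in) = 1 → bit 1, carry out 0
  col 5: 1 + 1 + 0 (carry in) = 2 → bit 0, carry out 1
  col 6: 1 + 1 + 1 (carry in) = 3 → bit 1, carry out 1
  col 7: 1 + 0 + 1 (carry in) = 2 → bit 0, carry out 1
  col 8: 0 + 0 + 1 (carry in) = 1 → bit 1, carry out 0
Reading bits MSB→LSB: 101010010
Strip leading zeros: 101010010
= 101010010


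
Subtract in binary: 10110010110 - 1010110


Align and subtract column by column (LSB to MSB, borrowing when needed):
  10110010110
- 00001010110
  -----------
  col 0: (0 - 0 borrow-in) - 0 → 0 - 0 = 0, borrow out 0
  col 1: (1 - 0 borrow-in) - 1 → 1 - 1 = 0, borrow out 0
  col 2: (1 - 0 borrow-in) - 1 → 1 - 1 = 0, borrow out 0
  col 3: (0 - 0 borrow-in) - 0 → 0 - 0 = 0, borrow out 0
  col 4: (1 - 0 borrow-in) - 1 → 1 - 1 = 0, borrow out 0
  col 5: (0 - 0 borrow-in) - 0 → 0 - 0 = 0, borrow out 0
  col 6: (0 - 0 borrow-in) - 1 → borrow from next column: (0+2) - 1 = 1, borrow out 1
  col 7: (1 - 1 borrow-in) - 0 → 0 - 0 = 0, borrow out 0
  col 8: (1 - 0 borrow-in) - 0 → 1 - 0 = 1, borrow out 0
  col 9: (0 - 0 borrow-in) - 0 → 0 - 0 = 0, borrow out 0
  col 10: (1 - 0 borrow-in) - 0 → 1 - 0 = 1, borrow out 0
Reading bits MSB→LSB: 10101000000
Strip leading zeros: 10101000000
= 10101000000


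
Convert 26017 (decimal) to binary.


Divide by 2 repeatedly:
26017 ÷ 2 = 13008 remainder 1
13008 ÷ 2 = 6504 remainder 0
6504 ÷ 2 = 3252 remainder 0
3252 ÷ 2 = 1626 remainder 0
1626 ÷ 2 = 813 remainder 0
813 ÷ 2 = 406 remainder 1
406 ÷ 2 = 203 remainder 0
203 ÷ 2 = 101 remainder 1
101 ÷ 2 = 50 remainder 1
50 ÷ 2 = 25 remainder 0
25 ÷ 2 = 12 remainder 1
12 ÷ 2 = 6 remainder 0
6 ÷ 2 = 3 remainder 0
3 ÷ 2 = 1 remainder 1
1 ÷ 2 = 0 remainder 1
Reading remainders bottom-up:
= 110010110100001


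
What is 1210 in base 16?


Divide by 16 repeatedly:
1210 ÷ 16 = 75 remainder 10 (A)
75 ÷ 16 = 4 remainder 11 (B)
4 ÷ 16 = 0 remainder 4 (4)
Reading remainders bottom-up:
= 0x4BA


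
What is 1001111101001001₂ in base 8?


Group into 3-bit groups: 001001111101001001
  001 = 1
  001 = 1
  111 = 7
  101 = 5
  001 = 1
  001 = 1
= 0o117511


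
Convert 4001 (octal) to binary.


Each octal digit → 3 binary bits:
  4 = 100
  0 = 000
  0 = 000
  1 = 001
Concatenate: 100 000 000 001
= 100000000001


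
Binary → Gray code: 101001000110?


Binary: 101001000110
Gray code: G = B XOR (B >> 1)
B >> 1 = 010100100011
101001000110 XOR 010100100011:
  1 XOR 0 = 1
  0 XOR 1 = 1
  1 XOR 0 = 1
  0 XOR 1 = 1
  0 XOR 0 = 0
  1 XOR 0 = 1
  0 XOR 1 = 1
  0 XOR 0 = 0
  0 XOR 0 = 0
  1 XOR 0 = 1
  1 XOR 1 = 0
  0 XOR 1 = 1
= 111101100101


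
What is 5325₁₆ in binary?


Each hex digit → 4 binary bits:
  5 = 0101
  3 = 0011
  2 = 0010
  5 = 0101
Concatenate: 0101 0011 0010 0101
= 0101001100100101


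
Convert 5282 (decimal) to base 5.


Divide by 5 repeatedly:
5282 ÷ 5 = 1056 remainder 2
1056 ÷ 5 = 211 remainder 1
211 ÷ 5 = 42 remainder 1
42 ÷ 5 = 8 remainder 2
8 ÷ 5 = 1 remainder 3
1 ÷ 5 = 0 remainder 1
Reading remainders bottom-up:
= 132112


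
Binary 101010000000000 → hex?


Group into 4-bit nibbles: 0101010000000000
  0101 = 5
  0100 = 4
  0000 = 0
  0000 = 0
= 0x5400


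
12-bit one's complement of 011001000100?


Original: 011001000100
Invert all bits:
  bit 0: 0 → 1
  bit 1: 1 → 0
  bit 2: 1 → 0
  bit 3: 0 → 1
  bit 4: 0 → 1
  bit 5: 1 → 0
  bit 6: 0 → 1
  bit 7: 0 → 1
  bit 8: 0 → 1
  bit 9: 1 → 0
  bit 10: 0 → 1
  bit 11: 0 → 1
= 100110111011


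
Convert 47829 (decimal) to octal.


Divide by 8 repeatedly:
47829 ÷ 8 = 5978 remainder 5
5978 ÷ 8 = 747 remainder 2
747 ÷ 8 = 93 remainder 3
93 ÷ 8 = 11 remainder 5
11 ÷ 8 = 1 remainder 3
1 ÷ 8 = 0 remainder 1
Reading remainders bottom-up:
= 0o135325


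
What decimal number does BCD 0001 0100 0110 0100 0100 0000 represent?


Each 4-bit group → digit:
  0001 → 1
  0100 → 4
  0110 → 6
  0100 → 4
  0100 → 4
  0000 → 0
= 146440


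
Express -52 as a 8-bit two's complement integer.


Original: 00110100
Step 1 - Invert all bits: 11001011
Step 2 - Add 1: 11001011 + 1
= 11001100 (represents -52)


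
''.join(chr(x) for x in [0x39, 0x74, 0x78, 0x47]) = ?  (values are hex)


Codes (hex): 0x39 0x74 0x78 0x47
Per-code ASCII lookup:
  0x39 = 57  (range 48-57: digits, 57 - 48 = 9) → '9'
  0x74 = 116  (range 97-122: lowercase, 116 - 97 = 19) → 't'
  0x78 = 120  (range 97-122: lowercase, 120 - 97 = 23) → 'x'
  0x47 = 71  (range 65-90: uppercase, 71 - 65 = 6) → 'G'
= '9txG'


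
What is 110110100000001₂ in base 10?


Positional values:
Bit 0: 1 × 2^0 = 1
Bit 8: 1 × 2^8 = 256
Bit 10: 1 × 2^10 = 1024
Bit 11: 1 × 2^11 = 2048
Bit 13: 1 × 2^13 = 8192
Bit 14: 1 × 2^14 = 16384
Sum = 1 + 256 + 1024 + 2048 + 8192 + 16384
= 27905


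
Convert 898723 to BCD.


Each digit → 4-bit binary:
  8 → 1000
  9 → 1001
  8 → 1000
  7 → 0111
  2 → 0010
  3 → 0011
= 1000 1001 1000 0111 0010 0011


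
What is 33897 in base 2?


Divide by 2 repeatedly:
33897 ÷ 2 = 16948 remainder 1
16948 ÷ 2 = 8474 remainder 0
8474 ÷ 2 = 4237 remainder 0
4237 ÷ 2 = 2118 remainder 1
2118 ÷ 2 = 1059 remainder 0
1059 ÷ 2 = 529 remainder 1
529 ÷ 2 = 264 remainder 1
264 ÷ 2 = 132 remainder 0
132 ÷ 2 = 66 remainder 0
66 ÷ 2 = 33 remainder 0
33 ÷ 2 = 16 remainder 1
16 ÷ 2 = 8 remainder 0
8 ÷ 2 = 4 remainder 0
4 ÷ 2 = 2 remainder 0
2 ÷ 2 = 1 remainder 0
1 ÷ 2 = 0 remainder 1
Reading remainders bottom-up:
= 1000010001101001


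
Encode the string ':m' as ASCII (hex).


String: ':m'  (2 characters)
Per-character ASCII lookup:
  ':': special character: ':' = 58 → 0x3A
  'm': lowercase starts at 97: 'm' = 97 + 12 = 109 → 0x6D
= 0x3A 0x6D


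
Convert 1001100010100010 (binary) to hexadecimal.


Group into 4-bit nibbles: 1001100010100010
  1001 = 9
  1000 = 8
  1010 = A
  0010 = 2
= 0x98A2


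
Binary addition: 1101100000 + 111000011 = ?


Align and add column by column (LSB to MSB, carry propagating):
  01101100000
+ 00111000011
  -----------
  col 0: 0 + 1 + 0 (carry in) = 1 → bit 1, carry out 0
  col 1: 0 + 1 + 0 (carry in) = 1 → bit 1, carry out 0
  col 2: 0 + 0 + 0 (carry in) = 0 → bit 0, carry out 0
  col 3: 0 + 0 + 0 (carry in) = 0 → bit 0, carry out 0
  col 4: 0 + 0 + 0 (carry in) = 0 → bit 0, carry out 0
  col 5: 1 + 0 + 0 (carry in) = 1 → bit 1, carry out 0
  col 6: 1 + 1 + 0 (carry in) = 2 → bit 0, carry out 1
  col 7: 0 + 1 + 1 (carry in) = 2 → bit 0, carry out 1
  col 8: 1 + 1 + 1 (carry in) = 3 → bit 1, carry out 1
  col 9: 1 + 0 + 1 (carry in) = 2 → bit 0, carry out 1
  col 10: 0 + 0 + 1 (carry in) = 1 → bit 1, carry out 0
Reading bits MSB→LSB: 10100100011
Strip leading zeros: 10100100011
= 10100100011


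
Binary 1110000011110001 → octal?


Group into 3-bit groups: 001110000011110001
  001 = 1
  110 = 6
  000 = 0
  011 = 3
  110 = 6
  001 = 1
= 0o160361


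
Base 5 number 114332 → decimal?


Positional values (base 5):
  2 × 5^0 = 2 × 1 = 2
  3 × 5^1 = 3 × 5 = 15
  3 × 5^2 = 3 × 25 = 75
  4 × 5^3 = 4 × 125 = 500
  1 × 5^4 = 1 × 625 = 625
  1 × 5^5 = 1 × 3125 = 3125
Sum = 2 + 15 + 75 + 500 + 625 + 3125
= 4342


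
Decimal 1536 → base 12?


Divide by 12 repeatedly:
1536 ÷ 12 = 128 remainder 0
128 ÷ 12 = 10 remainder 8
10 ÷ 12 = 0 remainder 10
Reading remainders bottom-up:
= A80


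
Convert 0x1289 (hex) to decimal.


Positional values:
Position 0: 9 × 16^0 = 9 × 1 = 9
Position 1: 8 × 16^1 = 8 × 16 = 128
Position 2: 2 × 16^2 = 2 × 256 = 512
Position 3: 1 × 16^3 = 1 × 4096 = 4096
Sum = 9 + 128 + 512 + 4096
= 4745


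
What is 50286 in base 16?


Divide by 16 repeatedly:
50286 ÷ 16 = 3142 remainder 14 (E)
3142 ÷ 16 = 196 remainder 6 (6)
196 ÷ 16 = 12 remainder 4 (4)
12 ÷ 16 = 0 remainder 12 (C)
Reading remainders bottom-up:
= 0xC46E


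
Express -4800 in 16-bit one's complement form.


Original: 0001001011000000
Invert all bits:
  bit 0: 0 → 1
  bit 1: 0 → 1
  bit 2: 0 → 1
  bit 3: 1 → 0
  bit 4: 0 → 1
  bit 5: 0 → 1
  bit 6: 1 → 0
  bit 7: 0 → 1
  bit 8: 1 → 0
  bit 9: 1 → 0
  bit 10: 0 → 1
  bit 11: 0 → 1
  bit 12: 0 → 1
  bit 13: 0 → 1
  bit 14: 0 → 1
  bit 15: 0 → 1
= 1110110100111111


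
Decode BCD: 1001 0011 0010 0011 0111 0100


Each 4-bit group → digit:
  1001 → 9
  0011 → 3
  0010 → 2
  0011 → 3
  0111 → 7
  0100 → 4
= 932374


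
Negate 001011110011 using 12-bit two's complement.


Original: 001011110011
Step 1 - Invert all bits: 110100001100
Step 2 - Add 1: 110100001100 + 1
= 110100001101 (represents -755)


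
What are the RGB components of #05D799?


Hex: #05D799
R = 05₁₆ = 5
G = D7₁₆ = 215
B = 99₁₆ = 153
= RGB(5, 215, 153)


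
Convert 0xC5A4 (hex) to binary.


Each hex digit → 4 binary bits:
  C = 1100
  5 = 0101
  A = 1010
  4 = 0100
Concatenate: 1100 0101 1010 0100
= 1100010110100100


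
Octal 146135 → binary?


Each octal digit → 3 binary bits:
  1 = 001
  4 = 100
  6 = 110
  1 = 001
  3 = 011
  5 = 101
Concatenate: 001 100 110 001 011 101
= 001100110001011101


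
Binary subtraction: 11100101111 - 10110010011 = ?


Align and subtract column by column (LSB to MSB, borrowing when needed):
  11100101111
- 10110010011
  -----------
  col 0: (1 - 0 borrow-in) - 1 → 1 - 1 = 0, borrow out 0
  col 1: (1 - 0 borrow-in) - 1 → 1 - 1 = 0, borrow out 0
  col 2: (1 - 0 borrow-in) - 0 → 1 - 0 = 1, borrow out 0
  col 3: (1 - 0 borrow-in) - 0 → 1 - 0 = 1, borrow out 0
  col 4: (0 - 0 borrow-in) - 1 → borrow from next column: (0+2) - 1 = 1, borrow out 1
  col 5: (1 - 1 borrow-in) - 0 → 0 - 0 = 0, borrow out 0
  col 6: (0 - 0 borrow-in) - 0 → 0 - 0 = 0, borrow out 0
  col 7: (0 - 0 borrow-in) - 1 → borrow from next column: (0+2) - 1 = 1, borrow out 1
  col 8: (1 - 1 borrow-in) - 1 → borrow from next column: (0+2) - 1 = 1, borrow out 1
  col 9: (1 - 1 borrow-in) - 0 → 0 - 0 = 0, borrow out 0
  col 10: (1 - 0 borrow-in) - 1 → 1 - 1 = 0, borrow out 0
Reading bits MSB→LSB: 00110011100
Strip leading zeros: 110011100
= 110011100


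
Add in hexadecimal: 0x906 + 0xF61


Align and add column by column (LSB to MSB, each column mod 16 with carry):
  0906
+ 0F61
  ----
  col 0: 6(6) + 1(1) + 0 (carry in) = 7 → 7(7), carry out 0
  col 1: 0(0) + 6(6) + 0 (carry in) = 6 → 6(6), carry out 0
  col 2: 9(9) + F(15) + 0 (carry in) = 24 → 8(8), carry out 1
  col 3: 0(0) + 0(0) + 1 (carry in) = 1 → 1(1), carry out 0
Reading digits MSB→LSB: 1867
Strip leading zeros: 1867
= 0x1867


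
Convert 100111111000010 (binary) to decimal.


Positional values:
Bit 1: 1 × 2^1 = 2
Bit 6: 1 × 2^6 = 64
Bit 7: 1 × 2^7 = 128
Bit 8: 1 × 2^8 = 256
Bit 9: 1 × 2^9 = 512
Bit 10: 1 × 2^10 = 1024
Bit 11: 1 × 2^11 = 2048
Bit 14: 1 × 2^14 = 16384
Sum = 2 + 64 + 128 + 256 + 512 + 1024 + 2048 + 16384
= 20418


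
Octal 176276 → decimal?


Positional values:
Position 0: 6 × 8^0 = 6
Position 1: 7 × 8^1 = 56
Position 2: 2 × 8^2 = 128
Position 3: 6 × 8^3 = 3072
Position 4: 7 × 8^4 = 28672
Position 5: 1 × 8^5 = 32768
Sum = 6 + 56 + 128 + 3072 + 28672 + 32768
= 64702


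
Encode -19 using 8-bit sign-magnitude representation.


Sign bit: 1 (negative)
Magnitude: 19 = 0010011
= 10010011


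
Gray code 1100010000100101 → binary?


Gray code: 1100010000100101
MSB stays the same: 1
Each subsequent bit = prev_binary XOR current_gray:
  B[1] = 1 XOR 1 = 0
  B[2] = 0 XOR 0 = 0
  B[3] = 0 XOR 0 = 0
  B[4] = 0 XOR 0 = 0
  B[5] = 0 XOR 1 = 1
  B[6] = 1 XOR 0 = 1
  B[7] = 1 XOR 0 = 1
  B[8] = 1 XOR 0 = 1
  B[9] = 1 XOR 0 = 1
  B[10] = 1 XOR 1 = 0
  B[11] = 0 XOR 0 = 0
  B[12] = 0 XOR 0 = 0
  B[13] = 0 XOR 1 = 1
  B[14] = 1 XOR 0 = 1
  B[15] = 1 XOR 1 = 0
= 1000011111000110 (34758 decimal)


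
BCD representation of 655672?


Each digit → 4-bit binary:
  6 → 0110
  5 → 0101
  5 → 0101
  6 → 0110
  7 → 0111
  2 → 0010
= 0110 0101 0101 0110 0111 0010


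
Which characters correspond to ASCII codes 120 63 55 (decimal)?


Codes (decimal): 120 63 55
Per-code ASCII lookup:
  120  (range 97-122: lowercase, 120 - 97 = 23) → 'x'
  63  (special character) → '?'
  55  (range 48-57: digits, 55 - 48 = 7) → '7'
= 'x?7'


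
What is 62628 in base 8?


Divide by 8 repeatedly:
62628 ÷ 8 = 7828 remainder 4
7828 ÷ 8 = 978 remainder 4
978 ÷ 8 = 122 remainder 2
122 ÷ 8 = 15 remainder 2
15 ÷ 8 = 1 remainder 7
1 ÷ 8 = 0 remainder 1
Reading remainders bottom-up:
= 0o172244


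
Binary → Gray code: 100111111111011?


Binary: 100111111111011
Gray code: G = B XOR (B >> 1)
B >> 1 = 010011111111101
100111111111011 XOR 010011111111101:
  1 XOR 0 = 1
  0 XOR 1 = 1
  0 XOR 0 = 0
  1 XOR 0 = 1
  1 XOR 1 = 0
  1 XOR 1 = 0
  1 XOR 1 = 0
  1 XOR 1 = 0
  1 XOR 1 = 0
  1 XOR 1 = 0
  1 XOR 1 = 0
  1 XOR 1 = 0
  0 XOR 1 = 1
  1 XOR 0 = 1
  1 XOR 1 = 0
= 110100000000110


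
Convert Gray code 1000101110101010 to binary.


Gray code: 1000101110101010
MSB stays the same: 1
Each subsequent bit = prev_binary XOR current_gray:
  B[1] = 1 XOR 0 = 1
  B[2] = 1 XOR 0 = 1
  B[3] = 1 XOR 0 = 1
  B[4] = 1 XOR 1 = 0
  B[5] = 0 XOR 0 = 0
  B[6] = 0 XOR 1 = 1
  B[7] = 1 XOR 1 = 0
  B[8] = 0 XOR 1 = 1
  B[9] = 1 XOR 0 = 1
  B[10] = 1 XOR 1 = 0
  B[11] = 0 XOR 0 = 0
  B[12] = 0 XOR 1 = 1
  B[13] = 1 XOR 0 = 1
  B[14] = 1 XOR 1 = 0
  B[15] = 0 XOR 0 = 0
= 1111001011001100 (62156 decimal)


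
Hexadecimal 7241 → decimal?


Positional values:
Position 0: 1 × 16^0 = 1 × 1 = 1
Position 1: 4 × 16^1 = 4 × 16 = 64
Position 2: 2 × 16^2 = 2 × 256 = 512
Position 3: 7 × 16^3 = 7 × 4096 = 28672
Sum = 1 + 64 + 512 + 28672
= 29249


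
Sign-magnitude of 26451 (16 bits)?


Sign bit: 0 (positive)
Magnitude: 26451 = 110011101010011
= 0110011101010011


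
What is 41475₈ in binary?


Each octal digit → 3 binary bits:
  4 = 100
  1 = 001
  4 = 100
  7 = 111
  5 = 101
Concatenate: 100 001 100 111 101
= 100001100111101


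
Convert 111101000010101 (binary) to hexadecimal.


Group into 4-bit nibbles: 0111101000010101
  0111 = 7
  1010 = A
  0001 = 1
  0101 = 5
= 0x7A15


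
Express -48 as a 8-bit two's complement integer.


Original: 00110000
Step 1 - Invert all bits: 11001111
Step 2 - Add 1: 11001111 + 1
= 11010000 (represents -48)


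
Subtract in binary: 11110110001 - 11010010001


Align and subtract column by column (LSB to MSB, borrowing when needed):
  11110110001
- 11010010001
  -----------
  col 0: (1 - 0 borrow-in) - 1 → 1 - 1 = 0, borrow out 0
  col 1: (0 - 0 borrow-in) - 0 → 0 - 0 = 0, borrow out 0
  col 2: (0 - 0 borrow-in) - 0 → 0 - 0 = 0, borrow out 0
  col 3: (0 - 0 borrow-in) - 0 → 0 - 0 = 0, borrow out 0
  col 4: (1 - 0 borrow-in) - 1 → 1 - 1 = 0, borrow out 0
  col 5: (1 - 0 borrow-in) - 0 → 1 - 0 = 1, borrow out 0
  col 6: (0 - 0 borrow-in) - 0 → 0 - 0 = 0, borrow out 0
  col 7: (1 - 0 borrow-in) - 1 → 1 - 1 = 0, borrow out 0
  col 8: (1 - 0 borrow-in) - 0 → 1 - 0 = 1, borrow out 0
  col 9: (1 - 0 borrow-in) - 1 → 1 - 1 = 0, borrow out 0
  col 10: (1 - 0 borrow-in) - 1 → 1 - 1 = 0, borrow out 0
Reading bits MSB→LSB: 00100100000
Strip leading zeros: 100100000
= 100100000


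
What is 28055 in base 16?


Divide by 16 repeatedly:
28055 ÷ 16 = 1753 remainder 7 (7)
1753 ÷ 16 = 109 remainder 9 (9)
109 ÷ 16 = 6 remainder 13 (D)
6 ÷ 16 = 0 remainder 6 (6)
Reading remainders bottom-up:
= 0x6D97


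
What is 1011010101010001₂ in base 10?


Positional values:
Bit 0: 1 × 2^0 = 1
Bit 4: 1 × 2^4 = 16
Bit 6: 1 × 2^6 = 64
Bit 8: 1 × 2^8 = 256
Bit 10: 1 × 2^10 = 1024
Bit 12: 1 × 2^12 = 4096
Bit 13: 1 × 2^13 = 8192
Bit 15: 1 × 2^15 = 32768
Sum = 1 + 16 + 64 + 256 + 1024 + 4096 + 8192 + 32768
= 46417


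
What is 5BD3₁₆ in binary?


Each hex digit → 4 binary bits:
  5 = 0101
  B = 1011
  D = 1101
  3 = 0011
Concatenate: 0101 1011 1101 0011
= 0101101111010011


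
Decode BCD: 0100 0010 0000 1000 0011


Each 4-bit group → digit:
  0100 → 4
  0010 → 2
  0000 → 0
  1000 → 8
  0011 → 3
= 42083


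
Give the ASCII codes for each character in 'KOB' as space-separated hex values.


String: 'KOB'  (3 characters)
Per-character ASCII lookup:
  'K': uppercase starts at 65: 'K' = 65 + 10 = 75 → 0x4B
  'O': uppercase starts at 65: 'O' = 65 + 14 = 79 → 0x4F
  'B': uppercase starts at 65: 'B' = 65 + 1 = 66 → 0x42
= 0x4B 0x4F 0x42


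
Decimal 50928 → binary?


Divide by 2 repeatedly:
50928 ÷ 2 = 25464 remainder 0
25464 ÷ 2 = 12732 remainder 0
12732 ÷ 2 = 6366 remainder 0
6366 ÷ 2 = 3183 remainder 0
3183 ÷ 2 = 1591 remainder 1
1591 ÷ 2 = 795 remainder 1
795 ÷ 2 = 397 remainder 1
397 ÷ 2 = 198 remainder 1
198 ÷ 2 = 99 remainder 0
99 ÷ 2 = 49 remainder 1
49 ÷ 2 = 24 remainder 1
24 ÷ 2 = 12 remainder 0
12 ÷ 2 = 6 remainder 0
6 ÷ 2 = 3 remainder 0
3 ÷ 2 = 1 remainder 1
1 ÷ 2 = 0 remainder 1
Reading remainders bottom-up:
= 1100011011110000


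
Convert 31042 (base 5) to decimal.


Positional values (base 5):
  2 × 5^0 = 2 × 1 = 2
  4 × 5^1 = 4 × 5 = 20
  0 × 5^2 = 0 × 25 = 0
  1 × 5^3 = 1 × 125 = 125
  3 × 5^4 = 3 × 625 = 1875
Sum = 2 + 20 + 0 + 125 + 1875
= 2022


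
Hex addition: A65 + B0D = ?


Align and add column by column (LSB to MSB, each column mod 16 with carry):
  0A65
+ 0B0D
  ----
  col 0: 5(5) + D(13) + 0 (carry in) = 18 → 2(2), carry out 1
  col 1: 6(6) + 0(0) + 1 (carry in) = 7 → 7(7), carry out 0
  col 2: A(10) + B(11) + 0 (carry in) = 21 → 5(5), carry out 1
  col 3: 0(0) + 0(0) + 1 (carry in) = 1 → 1(1), carry out 0
Reading digits MSB→LSB: 1572
Strip leading zeros: 1572
= 0x1572


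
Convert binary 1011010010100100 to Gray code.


Binary: 1011010010100100
Gray code: G = B XOR (B >> 1)
B >> 1 = 0101101001010010
1011010010100100 XOR 0101101001010010:
  1 XOR 0 = 1
  0 XOR 1 = 1
  1 XOR 0 = 1
  1 XOR 1 = 0
  0 XOR 1 = 1
  1 XOR 0 = 1
  0 XOR 1 = 1
  0 XOR 0 = 0
  1 XOR 0 = 1
  0 XOR 1 = 1
  1 XOR 0 = 1
  0 XOR 1 = 1
  0 XOR 0 = 0
  1 XOR 0 = 1
  0 XOR 1 = 1
  0 XOR 0 = 0
= 1110111011110110


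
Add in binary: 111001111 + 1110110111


Align and add column by column (LSB to MSB, carry propagating):
  00111001111
+ 01110110111
  -----------
  col 0: 1 + 1 + 0 (carry in) = 2 → bit 0, carry out 1
  col 1: 1 + 1 + 1 (carry in) = 3 → bit 1, carry out 1
  col 2: 1 + 1 + 1 (carry in) = 3 → bit 1, carry out 1
  col 3: 1 + 0 + 1 (carry in) = 2 → bit 0, carry out 1
  col 4: 0 + 1 + 1 (carry in) = 2 → bit 0, carry out 1
  col 5: 0 + 1 + 1 (carry in) = 2 → bit 0, carry out 1
  col 6: 1 + 0 + 1 (carry in) = 2 → bit 0, carry out 1
  col 7: 1 + 1 + 1 (carry in) = 3 → bit 1, carry out 1
  col 8: 1 + 1 + 1 (carry in) = 3 → bit 1, carry out 1
  col 9: 0 + 1 + 1 (carry in) = 2 → bit 0, carry out 1
  col 10: 0 + 0 + 1 (carry in) = 1 → bit 1, carry out 0
Reading bits MSB→LSB: 10110000110
Strip leading zeros: 10110000110
= 10110000110


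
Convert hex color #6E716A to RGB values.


Hex: #6E716A
R = 6E₁₆ = 110
G = 71₁₆ = 113
B = 6A₁₆ = 106
= RGB(110, 113, 106)


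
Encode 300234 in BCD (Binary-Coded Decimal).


Each digit → 4-bit binary:
  3 → 0011
  0 → 0000
  0 → 0000
  2 → 0010
  3 → 0011
  4 → 0100
= 0011 0000 0000 0010 0011 0100


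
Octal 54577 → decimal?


Positional values:
Position 0: 7 × 8^0 = 7
Position 1: 7 × 8^1 = 56
Position 2: 5 × 8^2 = 320
Position 3: 4 × 8^3 = 2048
Position 4: 5 × 8^4 = 20480
Sum = 7 + 56 + 320 + 2048 + 20480
= 22911


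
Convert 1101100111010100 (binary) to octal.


Group into 3-bit groups: 001101100111010100
  001 = 1
  101 = 5
  100 = 4
  111 = 7
  010 = 2
  100 = 4
= 0o154724


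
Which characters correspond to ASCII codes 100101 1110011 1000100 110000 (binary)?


Codes (binary): 100101 1110011 1000100 110000
Per-code ASCII lookup:
  100101 = 37  (special character) → '%'
  1110011 = 115  (range 97-122: lowercase, 115 - 97 = 18) → 's'
  1000100 = 68  (range 65-90: uppercase, 68 - 65 = 3) → 'D'
  110000 = 48  (range 48-57: digits, 48 - 48 = 0) → '0'
= '%sD0'


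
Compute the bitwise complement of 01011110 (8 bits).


Original: 01011110
Invert all bits:
  bit 0: 0 → 1
  bit 1: 1 → 0
  bit 2: 0 → 1
  bit 3: 1 → 0
  bit 4: 1 → 0
  bit 5: 1 → 0
  bit 6: 1 → 0
  bit 7: 0 → 1
= 10100001


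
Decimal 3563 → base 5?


Divide by 5 repeatedly:
3563 ÷ 5 = 712 remainder 3
712 ÷ 5 = 142 remainder 2
142 ÷ 5 = 28 remainder 2
28 ÷ 5 = 5 remainder 3
5 ÷ 5 = 1 remainder 0
1 ÷ 5 = 0 remainder 1
Reading remainders bottom-up:
= 103223


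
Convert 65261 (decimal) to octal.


Divide by 8 repeatedly:
65261 ÷ 8 = 8157 remainder 5
8157 ÷ 8 = 1019 remainder 5
1019 ÷ 8 = 127 remainder 3
127 ÷ 8 = 15 remainder 7
15 ÷ 8 = 1 remainder 7
1 ÷ 8 = 0 remainder 1
Reading remainders bottom-up:
= 0o177355


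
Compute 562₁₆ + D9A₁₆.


Align and add column by column (LSB to MSB, each column mod 16 with carry):
  0562
+ 0D9A
  ----
  col 0: 2(2) + A(10) + 0 (carry in) = 12 → C(12), carry out 0
  col 1: 6(6) + 9(9) + 0 (carry in) = 15 → F(15), carry out 0
  col 2: 5(5) + D(13) + 0 (carry in) = 18 → 2(2), carry out 1
  col 3: 0(0) + 0(0) + 1 (carry in) = 1 → 1(1), carry out 0
Reading digits MSB→LSB: 12FC
Strip leading zeros: 12FC
= 0x12FC


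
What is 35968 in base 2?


Divide by 2 repeatedly:
35968 ÷ 2 = 17984 remainder 0
17984 ÷ 2 = 8992 remainder 0
8992 ÷ 2 = 4496 remainder 0
4496 ÷ 2 = 2248 remainder 0
2248 ÷ 2 = 1124 remainder 0
1124 ÷ 2 = 562 remainder 0
562 ÷ 2 = 281 remainder 0
281 ÷ 2 = 140 remainder 1
140 ÷ 2 = 70 remainder 0
70 ÷ 2 = 35 remainder 0
35 ÷ 2 = 17 remainder 1
17 ÷ 2 = 8 remainder 1
8 ÷ 2 = 4 remainder 0
4 ÷ 2 = 2 remainder 0
2 ÷ 2 = 1 remainder 0
1 ÷ 2 = 0 remainder 1
Reading remainders bottom-up:
= 1000110010000000


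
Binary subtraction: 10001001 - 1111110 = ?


Align and subtract column by column (LSB to MSB, borrowing when needed):
  10001001
- 01111110
  --------
  col 0: (1 - 0 borrow-in) - 0 → 1 - 0 = 1, borrow out 0
  col 1: (0 - 0 borrow-in) - 1 → borrow from next column: (0+2) - 1 = 1, borrow out 1
  col 2: (0 - 1 borrow-in) - 1 → borrow from next column: (-1+2) - 1 = 0, borrow out 1
  col 3: (1 - 1 borrow-in) - 1 → borrow from next column: (0+2) - 1 = 1, borrow out 1
  col 4: (0 - 1 borrow-in) - 1 → borrow from next column: (-1+2) - 1 = 0, borrow out 1
  col 5: (0 - 1 borrow-in) - 1 → borrow from next column: (-1+2) - 1 = 0, borrow out 1
  col 6: (0 - 1 borrow-in) - 1 → borrow from next column: (-1+2) - 1 = 0, borrow out 1
  col 7: (1 - 1 borrow-in) - 0 → 0 - 0 = 0, borrow out 0
Reading bits MSB→LSB: 00001011
Strip leading zeros: 1011
= 1011


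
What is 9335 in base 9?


Divide by 9 repeatedly:
9335 ÷ 9 = 1037 remainder 2
1037 ÷ 9 = 115 remainder 2
115 ÷ 9 = 12 remainder 7
12 ÷ 9 = 1 remainder 3
1 ÷ 9 = 0 remainder 1
Reading remainders bottom-up:
= 13722


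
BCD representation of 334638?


Each digit → 4-bit binary:
  3 → 0011
  3 → 0011
  4 → 0100
  6 → 0110
  3 → 0011
  8 → 1000
= 0011 0011 0100 0110 0011 1000


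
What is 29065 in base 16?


Divide by 16 repeatedly:
29065 ÷ 16 = 1816 remainder 9 (9)
1816 ÷ 16 = 113 remainder 8 (8)
113 ÷ 16 = 7 remainder 1 (1)
7 ÷ 16 = 0 remainder 7 (7)
Reading remainders bottom-up:
= 0x7189


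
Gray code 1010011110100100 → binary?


Gray code: 1010011110100100
MSB stays the same: 1
Each subsequent bit = prev_binary XOR current_gray:
  B[1] = 1 XOR 0 = 1
  B[2] = 1 XOR 1 = 0
  B[3] = 0 XOR 0 = 0
  B[4] = 0 XOR 0 = 0
  B[5] = 0 XOR 1 = 1
  B[6] = 1 XOR 1 = 0
  B[7] = 0 XOR 1 = 1
  B[8] = 1 XOR 1 = 0
  B[9] = 0 XOR 0 = 0
  B[10] = 0 XOR 1 = 1
  B[11] = 1 XOR 0 = 1
  B[12] = 1 XOR 0 = 1
  B[13] = 1 XOR 1 = 0
  B[14] = 0 XOR 0 = 0
  B[15] = 0 XOR 0 = 0
= 1100010100111000 (50488 decimal)


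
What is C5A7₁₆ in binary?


Each hex digit → 4 binary bits:
  C = 1100
  5 = 0101
  A = 1010
  7 = 0111
Concatenate: 1100 0101 1010 0111
= 1100010110100111


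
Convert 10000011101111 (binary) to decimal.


Positional values:
Bit 0: 1 × 2^0 = 1
Bit 1: 1 × 2^1 = 2
Bit 2: 1 × 2^2 = 4
Bit 3: 1 × 2^3 = 8
Bit 5: 1 × 2^5 = 32
Bit 6: 1 × 2^6 = 64
Bit 7: 1 × 2^7 = 128
Bit 13: 1 × 2^13 = 8192
Sum = 1 + 2 + 4 + 8 + 32 + 64 + 128 + 8192
= 8431


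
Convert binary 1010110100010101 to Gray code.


Binary: 1010110100010101
Gray code: G = B XOR (B >> 1)
B >> 1 = 0101011010001010
1010110100010101 XOR 0101011010001010:
  1 XOR 0 = 1
  0 XOR 1 = 1
  1 XOR 0 = 1
  0 XOR 1 = 1
  1 XOR 0 = 1
  1 XOR 1 = 0
  0 XOR 1 = 1
  1 XOR 0 = 1
  0 XOR 1 = 1
  0 XOR 0 = 0
  0 XOR 0 = 0
  1 XOR 0 = 1
  0 XOR 1 = 1
  1 XOR 0 = 1
  0 XOR 1 = 1
  1 XOR 0 = 1
= 1111101110011111


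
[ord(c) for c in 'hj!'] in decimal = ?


String: 'hj!'  (3 characters)
Per-character ASCII lookup:
  'h': lowercase starts at 97: 'h' = 97 + 7 = 104
  'j': lowercase starts at 97: 'j' = 97 + 9 = 106
  '!': special character: '!' = 33
= 104 106 33


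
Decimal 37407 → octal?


Divide by 8 repeatedly:
37407 ÷ 8 = 4675 remainder 7
4675 ÷ 8 = 584 remainder 3
584 ÷ 8 = 73 remainder 0
73 ÷ 8 = 9 remainder 1
9 ÷ 8 = 1 remainder 1
1 ÷ 8 = 0 remainder 1
Reading remainders bottom-up:
= 0o111037


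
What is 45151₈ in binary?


Each octal digit → 3 binary bits:
  4 = 100
  5 = 101
  1 = 001
  5 = 101
  1 = 001
Concatenate: 100 101 001 101 001
= 100101001101001


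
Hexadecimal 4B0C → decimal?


Positional values:
Position 0: C × 16^0 = 12 × 1 = 12
Position 1: 0 × 16^1 = 0 × 16 = 0
Position 2: B × 16^2 = 11 × 256 = 2816
Position 3: 4 × 16^3 = 4 × 4096 = 16384
Sum = 12 + 0 + 2816 + 16384
= 19212


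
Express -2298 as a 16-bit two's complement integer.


Original: 0000100011111010
Step 1 - Invert all bits: 1111011100000101
Step 2 - Add 1: 1111011100000101 + 1
= 1111011100000110 (represents -2298)


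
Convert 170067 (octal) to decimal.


Positional values:
Position 0: 7 × 8^0 = 7
Position 1: 6 × 8^1 = 48
Position 2: 0 × 8^2 = 0
Position 3: 0 × 8^3 = 0
Position 4: 7 × 8^4 = 28672
Position 5: 1 × 8^5 = 32768
Sum = 7 + 48 + 0 + 0 + 28672 + 32768
= 61495


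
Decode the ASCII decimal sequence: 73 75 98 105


Codes (decimal): 73 75 98 105
Per-code ASCII lookup:
  73  (range 65-90: uppercase, 73 - 65 = 8) → 'I'
  75  (range 65-90: uppercase, 75 - 65 = 10) → 'K'
  98  (range 97-122: lowercase, 98 - 97 = 1) → 'b'
  105  (range 97-122: lowercase, 105 - 97 = 8) → 'i'
= 'IKbi'


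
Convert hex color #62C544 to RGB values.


Hex: #62C544
R = 62₁₆ = 98
G = C5₁₆ = 197
B = 44₁₆ = 68
= RGB(98, 197, 68)


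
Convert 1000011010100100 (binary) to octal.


Group into 3-bit groups: 001000011010100100
  001 = 1
  000 = 0
  011 = 3
  010 = 2
  100 = 4
  100 = 4
= 0o103244


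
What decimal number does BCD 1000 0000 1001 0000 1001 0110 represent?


Each 4-bit group → digit:
  1000 → 8
  0000 → 0
  1001 → 9
  0000 → 0
  1001 → 9
  0110 → 6
= 809096


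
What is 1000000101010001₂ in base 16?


Group into 4-bit nibbles: 1000000101010001
  1000 = 8
  0001 = 1
  0101 = 5
  0001 = 1
= 0x8151


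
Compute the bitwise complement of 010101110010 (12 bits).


Original: 010101110010
Invert all bits:
  bit 0: 0 → 1
  bit 1: 1 → 0
  bit 2: 0 → 1
  bit 3: 1 → 0
  bit 4: 0 → 1
  bit 5: 1 → 0
  bit 6: 1 → 0
  bit 7: 1 → 0
  bit 8: 0 → 1
  bit 9: 0 → 1
  bit 10: 1 → 0
  bit 11: 0 → 1
= 101010001101


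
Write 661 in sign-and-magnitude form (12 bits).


Sign bit: 0 (positive)
Magnitude: 661 = 01010010101
= 001010010101


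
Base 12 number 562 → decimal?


Positional values (base 12):
  2 × 12^0 = 2 × 1 = 2
  6 × 12^1 = 6 × 12 = 72
  5 × 12^2 = 5 × 144 = 720
Sum = 2 + 72 + 720
= 794


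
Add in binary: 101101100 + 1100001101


Align and add column by column (LSB to MSB, carry propagating):
  00101101100
+ 01100001101
  -----------
  col 0: 0 + 1 + 0 (carry in) = 1 → bit 1, carry out 0
  col 1: 0 + 0 + 0 (carry in) = 0 → bit 0, carry out 0
  col 2: 1 + 1 + 0 (carry in) = 2 → bit 0, carry out 1
  col 3: 1 + 1 + 1 (carry in) = 3 → bit 1, carry out 1
  col 4: 0 + 0 + 1 (carry in) = 1 → bit 1, carry out 0
  col 5: 1 + 0 + 0 (carry in) = 1 → bit 1, carry out 0
  col 6: 1 + 0 + 0 (carry in) = 1 → bit 1, carry out 0
  col 7: 0 + 0 + 0 (carry in) = 0 → bit 0, carry out 0
  col 8: 1 + 1 + 0 (carry in) = 2 → bit 0, carry out 1
  col 9: 0 + 1 + 1 (carry in) = 2 → bit 0, carry out 1
  col 10: 0 + 0 + 1 (carry in) = 1 → bit 1, carry out 0
Reading bits MSB→LSB: 10001111001
Strip leading zeros: 10001111001
= 10001111001


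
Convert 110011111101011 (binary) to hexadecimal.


Group into 4-bit nibbles: 0110011111101011
  0110 = 6
  0111 = 7
  1110 = E
  1011 = B
= 0x67EB


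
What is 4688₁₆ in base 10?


Positional values:
Position 0: 8 × 16^0 = 8 × 1 = 8
Position 1: 8 × 16^1 = 8 × 16 = 128
Position 2: 6 × 16^2 = 6 × 256 = 1536
Position 3: 4 × 16^3 = 4 × 4096 = 16384
Sum = 8 + 128 + 1536 + 16384
= 18056


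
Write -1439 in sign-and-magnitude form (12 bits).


Sign bit: 1 (negative)
Magnitude: 1439 = 10110011111
= 110110011111


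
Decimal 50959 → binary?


Divide by 2 repeatedly:
50959 ÷ 2 = 25479 remainder 1
25479 ÷ 2 = 12739 remainder 1
12739 ÷ 2 = 6369 remainder 1
6369 ÷ 2 = 3184 remainder 1
3184 ÷ 2 = 1592 remainder 0
1592 ÷ 2 = 796 remainder 0
796 ÷ 2 = 398 remainder 0
398 ÷ 2 = 199 remainder 0
199 ÷ 2 = 99 remainder 1
99 ÷ 2 = 49 remainder 1
49 ÷ 2 = 24 remainder 1
24 ÷ 2 = 12 remainder 0
12 ÷ 2 = 6 remainder 0
6 ÷ 2 = 3 remainder 0
3 ÷ 2 = 1 remainder 1
1 ÷ 2 = 0 remainder 1
Reading remainders bottom-up:
= 1100011100001111


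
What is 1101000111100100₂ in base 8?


Group into 3-bit groups: 001101000111100100
  001 = 1
  101 = 5
  000 = 0
  111 = 7
  100 = 4
  100 = 4
= 0o150744


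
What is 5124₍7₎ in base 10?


Positional values (base 7):
  4 × 7^0 = 4 × 1 = 4
  2 × 7^1 = 2 × 7 = 14
  1 × 7^2 = 1 × 49 = 49
  5 × 7^3 = 5 × 343 = 1715
Sum = 4 + 14 + 49 + 1715
= 1782


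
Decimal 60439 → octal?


Divide by 8 repeatedly:
60439 ÷ 8 = 7554 remainder 7
7554 ÷ 8 = 944 remainder 2
944 ÷ 8 = 118 remainder 0
118 ÷ 8 = 14 remainder 6
14 ÷ 8 = 1 remainder 6
1 ÷ 8 = 0 remainder 1
Reading remainders bottom-up:
= 0o166027


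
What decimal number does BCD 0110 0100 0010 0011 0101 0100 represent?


Each 4-bit group → digit:
  0110 → 6
  0100 → 4
  0010 → 2
  0011 → 3
  0101 → 5
  0100 → 4
= 642354


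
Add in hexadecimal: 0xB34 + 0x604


Align and add column by column (LSB to MSB, each column mod 16 with carry):
  0B34
+ 0604
  ----
  col 0: 4(4) + 4(4) + 0 (carry in) = 8 → 8(8), carry out 0
  col 1: 3(3) + 0(0) + 0 (carry in) = 3 → 3(3), carry out 0
  col 2: B(11) + 6(6) + 0 (carry in) = 17 → 1(1), carry out 1
  col 3: 0(0) + 0(0) + 1 (carry in) = 1 → 1(1), carry out 0
Reading digits MSB→LSB: 1138
Strip leading zeros: 1138
= 0x1138


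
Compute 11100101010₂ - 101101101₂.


Align and subtract column by column (LSB to MSB, borrowing when needed):
  11100101010
- 00101101101
  -----------
  col 0: (0 - 0 borrow-in) - 1 → borrow from next column: (0+2) - 1 = 1, borrow out 1
  col 1: (1 - 1 borrow-in) - 0 → 0 - 0 = 0, borrow out 0
  col 2: (0 - 0 borrow-in) - 1 → borrow from next column: (0+2) - 1 = 1, borrow out 1
  col 3: (1 - 1 borrow-in) - 1 → borrow from next column: (0+2) - 1 = 1, borrow out 1
  col 4: (0 - 1 borrow-in) - 0 → borrow from next column: (-1+2) - 0 = 1, borrow out 1
  col 5: (1 - 1 borrow-in) - 1 → borrow from next column: (0+2) - 1 = 1, borrow out 1
  col 6: (0 - 1 borrow-in) - 1 → borrow from next column: (-1+2) - 1 = 0, borrow out 1
  col 7: (0 - 1 borrow-in) - 0 → borrow from next column: (-1+2) - 0 = 1, borrow out 1
  col 8: (1 - 1 borrow-in) - 1 → borrow from next column: (0+2) - 1 = 1, borrow out 1
  col 9: (1 - 1 borrow-in) - 0 → 0 - 0 = 0, borrow out 0
  col 10: (1 - 0 borrow-in) - 0 → 1 - 0 = 1, borrow out 0
Reading bits MSB→LSB: 10110111101
Strip leading zeros: 10110111101
= 10110111101


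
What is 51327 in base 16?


Divide by 16 repeatedly:
51327 ÷ 16 = 3207 remainder 15 (F)
3207 ÷ 16 = 200 remainder 7 (7)
200 ÷ 16 = 12 remainder 8 (8)
12 ÷ 16 = 0 remainder 12 (C)
Reading remainders bottom-up:
= 0xC87F


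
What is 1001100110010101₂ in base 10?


Positional values:
Bit 0: 1 × 2^0 = 1
Bit 2: 1 × 2^2 = 4
Bit 4: 1 × 2^4 = 16
Bit 7: 1 × 2^7 = 128
Bit 8: 1 × 2^8 = 256
Bit 11: 1 × 2^11 = 2048
Bit 12: 1 × 2^12 = 4096
Bit 15: 1 × 2^15 = 32768
Sum = 1 + 4 + 16 + 128 + 256 + 2048 + 4096 + 32768
= 39317


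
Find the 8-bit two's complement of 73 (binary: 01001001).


Original: 01001001
Step 1 - Invert all bits: 10110110
Step 2 - Add 1: 10110110 + 1
= 10110111 (represents -73)


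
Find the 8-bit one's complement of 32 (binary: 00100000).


Original: 00100000
Invert all bits:
  bit 0: 0 → 1
  bit 1: 0 → 1
  bit 2: 1 → 0
  bit 3: 0 → 1
  bit 4: 0 → 1
  bit 5: 0 → 1
  bit 6: 0 → 1
  bit 7: 0 → 1
= 11011111


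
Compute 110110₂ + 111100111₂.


Align and add column by column (LSB to MSB, carry propagating):
  0000110110
+ 0111100111
  ----------
  col 0: 0 + 1 + 0 (carry in) = 1 → bit 1, carry out 0
  col 1: 1 + 1 + 0 (carry in) = 2 → bit 0, carry out 1
  col 2: 1 + 1 + 1 (carry in) = 3 → bit 1, carry out 1
  col 3: 0 + 0 + 1 (carry in) = 1 → bit 1, carry out 0
  col 4: 1 + 0 + 0 (carry in) = 1 → bit 1, carry out 0
  col 5: 1 + 1 + 0 (carry in) = 2 → bit 0, carry out 1
  col 6: 0 + 1 + 1 (carry in) = 2 → bit 0, carry out 1
  col 7: 0 + 1 + 1 (carry in) = 2 → bit 0, carry out 1
  col 8: 0 + 1 + 1 (carry in) = 2 → bit 0, carry out 1
  col 9: 0 + 0 + 1 (carry in) = 1 → bit 1, carry out 0
Reading bits MSB→LSB: 1000011101
Strip leading zeros: 1000011101
= 1000011101


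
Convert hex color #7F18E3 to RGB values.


Hex: #7F18E3
R = 7F₁₆ = 127
G = 18₁₆ = 24
B = E3₁₆ = 227
= RGB(127, 24, 227)


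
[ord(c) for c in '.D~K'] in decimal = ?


String: '.D~K'  (4 characters)
Per-character ASCII lookup:
  '.': special character: '.' = 46
  'D': uppercase starts at 65: 'D' = 65 + 3 = 68
  '~': special character: '~' = 126
  'K': uppercase starts at 65: 'K' = 65 + 10 = 75
= 46 68 126 75


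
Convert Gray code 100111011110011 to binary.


Gray code: 100111011110011
MSB stays the same: 1
Each subsequent bit = prev_binary XOR current_gray:
  B[1] = 1 XOR 0 = 1
  B[2] = 1 XOR 0 = 1
  B[3] = 1 XOR 1 = 0
  B[4] = 0 XOR 1 = 1
  B[5] = 1 XOR 1 = 0
  B[6] = 0 XOR 0 = 0
  B[7] = 0 XOR 1 = 1
  B[8] = 1 XOR 1 = 0
  B[9] = 0 XOR 1 = 1
  B[10] = 1 XOR 1 = 0
  B[11] = 0 XOR 0 = 0
  B[12] = 0 XOR 0 = 0
  B[13] = 0 XOR 1 = 1
  B[14] = 1 XOR 1 = 0
= 111010010100010 (29858 decimal)
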